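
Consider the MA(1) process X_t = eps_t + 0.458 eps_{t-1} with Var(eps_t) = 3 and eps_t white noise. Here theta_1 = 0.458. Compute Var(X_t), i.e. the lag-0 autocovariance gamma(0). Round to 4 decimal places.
\gamma(0) = 3.6293

For an MA(q) process X_t = eps_t + sum_i theta_i eps_{t-i} with
Var(eps_t) = sigma^2, the variance is
  gamma(0) = sigma^2 * (1 + sum_i theta_i^2).
  sum_i theta_i^2 = (0.458)^2 = 0.209764.
  gamma(0) = 3 * (1 + 0.209764) = 3 * 1.209764 = 3.629292, which rounds to 3.6293.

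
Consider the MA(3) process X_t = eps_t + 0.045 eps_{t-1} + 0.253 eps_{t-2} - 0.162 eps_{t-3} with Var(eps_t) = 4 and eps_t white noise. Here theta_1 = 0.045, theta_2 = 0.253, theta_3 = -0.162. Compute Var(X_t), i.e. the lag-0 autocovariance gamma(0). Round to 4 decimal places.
\gamma(0) = 4.3691

For an MA(q) process X_t = eps_t + sum_i theta_i eps_{t-i} with
Var(eps_t) = sigma^2, the variance is
  gamma(0) = sigma^2 * (1 + sum_i theta_i^2).
  sum_i theta_i^2 = (0.045)^2 + (0.253)^2 + (-0.162)^2 = 0.002025 + 0.064009 + 0.026244 = 0.092278.
  gamma(0) = 4 * (1 + 0.092278) = 4 * 1.092278 = 4.369112, which rounds to 4.3691.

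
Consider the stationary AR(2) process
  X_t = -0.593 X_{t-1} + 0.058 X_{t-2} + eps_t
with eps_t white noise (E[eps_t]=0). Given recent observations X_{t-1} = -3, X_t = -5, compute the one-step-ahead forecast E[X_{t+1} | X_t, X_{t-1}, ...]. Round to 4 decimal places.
E[X_{t+1} \mid \mathcal F_t] = 2.7910

For an AR(p) model X_t = c + sum_i phi_i X_{t-i} + eps_t, the
one-step-ahead conditional mean is
  E[X_{t+1} | X_t, ...] = c + sum_i phi_i X_{t+1-i}.
Substitute known values:
  E[X_{t+1} | ...] = (-0.593) * (-5) + (0.058) * (-3)
                   = 2.7910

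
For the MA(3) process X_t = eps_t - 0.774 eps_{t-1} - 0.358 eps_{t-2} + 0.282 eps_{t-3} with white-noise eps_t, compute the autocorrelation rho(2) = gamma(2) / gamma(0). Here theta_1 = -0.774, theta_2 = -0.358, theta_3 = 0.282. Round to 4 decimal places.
\rho(2) = -0.3190

For an MA(q) process with theta_0 = 1, the autocovariance is
  gamma(k) = sigma^2 * sum_{i=0..q-k} theta_i * theta_{i+k},
and rho(k) = gamma(k) / gamma(0). Sigma^2 cancels.
  numerator   = (1)*(-0.358) + (-0.774)*(0.282) = -0.576268.
  denominator = (1)^2 + (-0.774)^2 + (-0.358)^2 + (0.282)^2 = 1.806764.
  rho(2) = -0.576268 / 1.806764 = -0.3190.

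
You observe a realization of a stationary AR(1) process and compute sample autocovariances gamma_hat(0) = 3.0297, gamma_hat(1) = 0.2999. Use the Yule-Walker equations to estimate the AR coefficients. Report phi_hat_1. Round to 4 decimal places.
\hat\phi_{1} = 0.0990

The Yule-Walker equations for an AR(p) process read, in matrix form,
  Gamma_p phi = r_p,   with   (Gamma_p)_{ij} = gamma(|i - j|),
                       (r_p)_i = gamma(i),   i,j = 1..p.
Substitute the sample gammas (Toeplitz matrix and right-hand side of size 1):
  Gamma_p = [[3.0297]]
  r_p     = [0.2999]
With p = 1 this is the single equation gamma(0) phi_1 = gamma(1):
  phi_hat_1 = gamma(1) / gamma(0) = 0.2999 / 3.0297 = 0.0990.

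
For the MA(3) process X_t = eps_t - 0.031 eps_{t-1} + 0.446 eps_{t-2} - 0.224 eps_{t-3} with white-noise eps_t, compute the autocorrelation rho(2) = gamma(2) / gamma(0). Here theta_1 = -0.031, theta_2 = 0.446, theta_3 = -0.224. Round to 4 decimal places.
\rho(2) = 0.3623

For an MA(q) process with theta_0 = 1, the autocovariance is
  gamma(k) = sigma^2 * sum_{i=0..q-k} theta_i * theta_{i+k},
and rho(k) = gamma(k) / gamma(0). Sigma^2 cancels.
  numerator   = (1)*(0.446) + (-0.031)*(-0.224) = 0.452944.
  denominator = (1)^2 + (-0.031)^2 + (0.446)^2 + (-0.224)^2 = 1.250053.
  rho(2) = 0.452944 / 1.250053 = 0.3623.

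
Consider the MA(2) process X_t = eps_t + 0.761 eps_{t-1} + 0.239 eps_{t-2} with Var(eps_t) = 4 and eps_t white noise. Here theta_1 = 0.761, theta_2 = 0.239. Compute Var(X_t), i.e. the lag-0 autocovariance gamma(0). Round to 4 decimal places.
\gamma(0) = 6.5450

For an MA(q) process X_t = eps_t + sum_i theta_i eps_{t-i} with
Var(eps_t) = sigma^2, the variance is
  gamma(0) = sigma^2 * (1 + sum_i theta_i^2).
  sum_i theta_i^2 = (0.761)^2 + (0.239)^2 = 0.579121 + 0.057121 = 0.636242.
  gamma(0) = 4 * (1 + 0.636242) = 4 * 1.636242 = 6.544968, which rounds to 6.5450.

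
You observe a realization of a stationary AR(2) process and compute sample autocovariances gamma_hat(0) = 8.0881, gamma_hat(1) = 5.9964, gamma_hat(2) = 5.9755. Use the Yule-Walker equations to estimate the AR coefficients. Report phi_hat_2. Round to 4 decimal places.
\hat\phi_{2} = 0.4200

The Yule-Walker equations for an AR(p) process read, in matrix form,
  Gamma_p phi = r_p,   with   (Gamma_p)_{ij} = gamma(|i - j|),
                       (r_p)_i = gamma(i),   i,j = 1..p.
Substitute the sample gammas (Toeplitz matrix and right-hand side of size 2):
  Gamma_p = [[8.0881, 5.9964], [5.9964, 8.0881]]
  r_p     = [5.9964, 5.9755]
Written out:
  8.0881 phi_1 + 5.9964 phi_2 = 5.9964
  5.9964 phi_1 + 8.0881 phi_2 = 5.9755
Solve by Cramer's rule:
  det = gamma(0)^2 - gamma(1)^2 = (8.0881)^2 - (5.9964)^2 = 65.41736161 - 35.95681296 = 29.46054865
  phi_hat_1 = [gamma(1) gamma(0) - gamma(1) gamma(2)] / det = [(5.9964)(8.0881) - (5.9964)(5.9755)] / 29.46054865 = 12.66799464 / 29.46054865 = 0.43
  phi_hat_2 = [gamma(0) gamma(2) - gamma(1)^2] / det = [(8.0881)(5.9755) - (5.9964)^2] / 29.46054865 = 12.37362859 / 29.46054865 = 0.42
So phi_hat = [0.4300, 0.4200].
Therefore phi_hat_2 = 0.4200.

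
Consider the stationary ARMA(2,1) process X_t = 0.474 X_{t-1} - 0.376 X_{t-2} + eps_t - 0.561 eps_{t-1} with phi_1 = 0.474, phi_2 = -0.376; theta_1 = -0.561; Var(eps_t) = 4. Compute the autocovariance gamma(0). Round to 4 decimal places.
\gamma(0) = 4.9064

Multiply the model equation by X_{t-k} and take expectations. With theta_0 = psi_0 = 1 and psi_j the MA(infinity) weights, this gives
  gamma(k) - sum_i phi_i gamma(k-i) = c_k,
  c_k = sigma^2 * sum_{j=k..q} theta_j psi_{j-k}   (c_k = 0 for k > q),
using gamma(-m) = gamma(m).
psi-weights needed (psi_j = theta_j + sum_i phi_i psi_{j-i}):
  psi_1 = theta_1 + phi_1 = -0.561 + (0.474) = -0.087
Right-hand sides:
  c_0 = sigma^2 (1 + theta_1 psi_1) = 4 * (1 + (-0.561)(-0.087)) = 4 * 1.048807 = 4.195228
  c_1 = sigma^2 theta_1 = 4 * (-0.561) = -2.244
  c_2 = 0
Equations for k = 0, 1, 2 (AR order 2, c_2 = 0):
  (E0) gamma(0) = phi_1 gamma(1) + phi_2 gamma(2) + c_0
  (E1) gamma(1) = phi_1 gamma(0) + phi_2 gamma(1) + c_1
  (E2) gamma(2) = phi_1 gamma(1) + phi_2 gamma(0)
From (E1): gamma(1) = A gamma(0) + B with
  A = phi_1 / (1 - phi_2) = 0.474 / 1.376 = 0.344477,   B = c_1 / (1 - phi_2) = -2.244 / 1.376 = -1.630814.
Insert (E2) into (E0): gamma(0) (1 - phi_2^2) = phi_1 (1 + phi_2) gamma(1) + c_0.
  phi_1 (1 + phi_2) = (0.474)(0.624) = 0.295776,   1 - phi_2^2 = 0.858624.
Replace gamma(1) by A gamma(0) + B and collect gamma(0):
  gamma(0) [0.858624 - (0.295776)(0.344477)] = (0.295776)(-1.630814) + 4.195228
  gamma(0) * 0.756736 = 3.712872
  gamma(0) = 3.712872 / 0.756736 = 4.90643.
Therefore gamma(0) = 4.9064 (to 4 decimal places).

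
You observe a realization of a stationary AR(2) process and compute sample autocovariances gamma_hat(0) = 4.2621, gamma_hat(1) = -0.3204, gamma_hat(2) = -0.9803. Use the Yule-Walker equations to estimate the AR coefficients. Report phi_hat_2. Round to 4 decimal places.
\hat\phi_{2} = -0.2370

The Yule-Walker equations for an AR(p) process read, in matrix form,
  Gamma_p phi = r_p,   with   (Gamma_p)_{ij} = gamma(|i - j|),
                       (r_p)_i = gamma(i),   i,j = 1..p.
Substitute the sample gammas (Toeplitz matrix and right-hand side of size 2):
  Gamma_p = [[4.2621, -0.3204], [-0.3204, 4.2621]]
  r_p     = [-0.3204, -0.9803]
Written out:
  4.2621 phi_1 - 0.3204 phi_2 = -0.3204
  -0.3204 phi_1 + 4.2621 phi_2 = -0.9803
Solve by Cramer's rule:
  det = gamma(0)^2 - gamma(1)^2 = (4.2621)^2 - (-0.3204)^2 = 18.16549641 - 0.10265616 = 18.06284025
  phi_hat_1 = [gamma(1) gamma(0) - gamma(1) gamma(2)] / det = [(-0.3204)(4.2621) - (-0.3204)(-0.9803)] / 18.06284025 = -1.67966496 / 18.06284025 = -0.093
  phi_hat_2 = [gamma(0) gamma(2) - gamma(1)^2] / det = [(4.2621)(-0.9803) - (-0.3204)^2] / 18.06284025 = -4.28079279 / 18.06284025 = -0.237
So phi_hat = [-0.0930, -0.2370].
Therefore phi_hat_2 = -0.2370.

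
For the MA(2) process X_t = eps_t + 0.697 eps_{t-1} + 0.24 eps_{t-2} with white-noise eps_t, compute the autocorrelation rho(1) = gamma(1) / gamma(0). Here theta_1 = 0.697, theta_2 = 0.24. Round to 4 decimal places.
\rho(1) = 0.5600

For an MA(q) process with theta_0 = 1, the autocovariance is
  gamma(k) = sigma^2 * sum_{i=0..q-k} theta_i * theta_{i+k},
and rho(k) = gamma(k) / gamma(0). Sigma^2 cancels.
  numerator   = (1)*(0.697) + (0.697)*(0.24) = 0.86428.
  denominator = (1)^2 + (0.697)^2 + (0.24)^2 = 1.543409.
  rho(1) = 0.86428 / 1.543409 = 0.5600.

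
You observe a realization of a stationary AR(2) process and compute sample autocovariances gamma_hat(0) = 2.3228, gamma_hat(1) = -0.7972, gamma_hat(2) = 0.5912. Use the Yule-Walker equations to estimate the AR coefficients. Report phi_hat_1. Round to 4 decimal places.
\hat\phi_{1} = -0.2900

The Yule-Walker equations for an AR(p) process read, in matrix form,
  Gamma_p phi = r_p,   with   (Gamma_p)_{ij} = gamma(|i - j|),
                       (r_p)_i = gamma(i),   i,j = 1..p.
Substitute the sample gammas (Toeplitz matrix and right-hand side of size 2):
  Gamma_p = [[2.3228, -0.7972], [-0.7972, 2.3228]]
  r_p     = [-0.7972, 0.5912]
Written out:
  2.3228 phi_1 - 0.7972 phi_2 = -0.7972
  -0.7972 phi_1 + 2.3228 phi_2 = 0.5912
Solve by Cramer's rule:
  det = gamma(0)^2 - gamma(1)^2 = (2.3228)^2 - (-0.7972)^2 = 5.39539984 - 0.63552784 = 4.759872
  phi_hat_1 = [gamma(1) gamma(0) - gamma(1) gamma(2)] / det = [(-0.7972)(2.3228) - (-0.7972)(0.5912)] / 4.759872 = -1.38043152 / 4.759872 = -0.29
  phi_hat_2 = [gamma(0) gamma(2) - gamma(1)^2] / det = [(2.3228)(0.5912) - (-0.7972)^2] / 4.759872 = 0.73771152 / 4.759872 = 0.155
So phi_hat = [-0.2900, 0.1550].
Therefore phi_hat_1 = -0.2900.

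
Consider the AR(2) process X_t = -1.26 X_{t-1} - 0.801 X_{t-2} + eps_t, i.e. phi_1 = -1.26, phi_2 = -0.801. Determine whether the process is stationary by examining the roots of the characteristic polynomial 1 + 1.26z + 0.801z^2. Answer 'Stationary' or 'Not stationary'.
\text{Stationary}

The AR(p) characteristic polynomial is P(z) = 1 + 1.26z + 0.801z^2.
Stationarity requires all roots to lie outside the unit circle, i.e. |z| > 1 for every root.
Set 1 + (1.26) z + (0.801) z^2 = 0, i.e. a z^2 + b z + c = 0 with a = 0.801, b = 1.26, c = 1.
Discriminant D = b^2 - 4ac = (1.26)^2 - 4*(0.801)*1 = 1.5876 - (3.204) = -1.6164.
D < 0, so the roots are the complex-conjugate pair z = (-b +/- i sqrt(-D)) / (2a) = -0.7865 +/- 0.7936i.
For a conjugate pair |z|^2 = z * conj(z) = (product of roots) = c/a = 1/(0.801) = 1.248439, so |z| = sqrt(1.248439) = 1.1173 for both roots.
Moduli of all roots: 1.1173, 1.1173.
All moduli strictly greater than 1? Yes.
Verdict: Stationary.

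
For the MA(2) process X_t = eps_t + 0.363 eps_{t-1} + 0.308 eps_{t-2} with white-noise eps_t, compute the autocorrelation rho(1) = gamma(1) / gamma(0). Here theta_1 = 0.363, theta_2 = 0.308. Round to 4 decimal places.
\rho(1) = 0.3871

For an MA(q) process with theta_0 = 1, the autocovariance is
  gamma(k) = sigma^2 * sum_{i=0..q-k} theta_i * theta_{i+k},
and rho(k) = gamma(k) / gamma(0). Sigma^2 cancels.
  numerator   = (1)*(0.363) + (0.363)*(0.308) = 0.474804.
  denominator = (1)^2 + (0.363)^2 + (0.308)^2 = 1.226633.
  rho(1) = 0.474804 / 1.226633 = 0.3871.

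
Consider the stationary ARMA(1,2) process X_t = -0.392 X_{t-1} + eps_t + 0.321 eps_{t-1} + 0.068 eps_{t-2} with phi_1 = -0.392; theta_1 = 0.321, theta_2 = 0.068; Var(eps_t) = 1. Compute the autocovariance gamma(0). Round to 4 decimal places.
\gamma(0) = 1.0159

Multiply the model equation by X_{t-k} and take expectations. With theta_0 = psi_0 = 1 and psi_j the MA(infinity) weights, this gives
  gamma(k) - sum_i phi_i gamma(k-i) = c_k,
  c_k = sigma^2 * sum_{j=k..q} theta_j psi_{j-k}   (c_k = 0 for k > q),
using gamma(-m) = gamma(m).
psi-weights needed (psi_j = theta_j + sum_i phi_i psi_{j-i}):
  psi_1 = theta_1 + phi_1 = 0.321 + (-0.392) = -0.071
  psi_2 = theta_2 + phi_1 psi_1 = 0.068 + (-0.392)(-0.071) = 0.095832
Right-hand sides:
  c_0 = sigma^2 (1 + theta_1 psi_1 + theta_2 psi_2) = 1 * (1 + (0.321)(-0.071) + (0.068)(0.095832)) = 1 * 0.983726 = 0.983726
  c_1 = sigma^2 (theta_1 + theta_2 psi_1) = 1 * (0.321 + (0.068)(-0.071)) = 0.316172
  c_2 = sigma^2 theta_2 = 1 * (0.068) = 0.068
Equations for k = 0 and k = 1 (AR order 1):
  gamma(0) = phi_1 gamma(1) + c_0
  gamma(1) = phi_1 gamma(0) + c_1
Substituting the second into the first: gamma(0) (1 - phi_1^2) = c_0 + phi_1 c_1, so
  gamma(0) = (c_0 + phi_1 c_1) / (1 - phi_1^2) = (0.983726 + (-0.392)(0.316172)) / (1 - (-0.392)^2) = 0.859786 / 0.846336 = 1.015892.
Therefore gamma(0) = 1.0159 (to 4 decimal places).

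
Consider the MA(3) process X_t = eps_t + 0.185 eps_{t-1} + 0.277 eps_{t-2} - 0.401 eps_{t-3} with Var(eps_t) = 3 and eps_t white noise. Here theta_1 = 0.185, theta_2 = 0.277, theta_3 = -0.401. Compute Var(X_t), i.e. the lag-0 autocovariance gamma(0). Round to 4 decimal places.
\gamma(0) = 3.8153

For an MA(q) process X_t = eps_t + sum_i theta_i eps_{t-i} with
Var(eps_t) = sigma^2, the variance is
  gamma(0) = sigma^2 * (1 + sum_i theta_i^2).
  sum_i theta_i^2 = (0.185)^2 + (0.277)^2 + (-0.401)^2 = 0.034225 + 0.076729 + 0.160801 = 0.271755.
  gamma(0) = 3 * (1 + 0.271755) = 3 * 1.271755 = 3.815265, which rounds to 3.8153.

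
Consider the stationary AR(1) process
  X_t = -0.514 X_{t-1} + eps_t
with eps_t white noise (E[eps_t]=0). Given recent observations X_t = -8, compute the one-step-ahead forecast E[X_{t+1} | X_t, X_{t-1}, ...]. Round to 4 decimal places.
E[X_{t+1} \mid \mathcal F_t] = 4.1120

For an AR(p) model X_t = c + sum_i phi_i X_{t-i} + eps_t, the
one-step-ahead conditional mean is
  E[X_{t+1} | X_t, ...] = c + sum_i phi_i X_{t+1-i}.
Substitute known values:
  E[X_{t+1} | ...] = (-0.514) * (-8)
                   = 4.1120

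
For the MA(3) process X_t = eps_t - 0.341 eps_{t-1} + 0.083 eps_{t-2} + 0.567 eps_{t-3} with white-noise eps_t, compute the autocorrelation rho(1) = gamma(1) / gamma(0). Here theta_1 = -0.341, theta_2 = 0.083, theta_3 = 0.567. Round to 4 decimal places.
\rho(1) = -0.2231

For an MA(q) process with theta_0 = 1, the autocovariance is
  gamma(k) = sigma^2 * sum_{i=0..q-k} theta_i * theta_{i+k},
and rho(k) = gamma(k) / gamma(0). Sigma^2 cancels.
  numerator   = (1)*(-0.341) + (-0.341)*(0.083) + (0.083)*(0.567) = -0.322242.
  denominator = (1)^2 + (-0.341)^2 + (0.083)^2 + (0.567)^2 = 1.444659.
  rho(1) = -0.322242 / 1.444659 = -0.2231.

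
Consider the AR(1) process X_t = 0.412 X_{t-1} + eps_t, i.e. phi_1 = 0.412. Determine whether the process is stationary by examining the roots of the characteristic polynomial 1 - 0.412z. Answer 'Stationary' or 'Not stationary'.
\text{Stationary}

The AR(p) characteristic polynomial is P(z) = 1 - 0.412z.
Stationarity requires all roots to lie outside the unit circle, i.e. |z| > 1 for every root.
This is linear in z: 1 + (-0.412) z = 0  =>  z = -1/(-0.412) = 2.427184,  |z| = 2.427184.
Moduli of all roots: 2.4272.
All moduli strictly greater than 1? Yes.
Verdict: Stationary.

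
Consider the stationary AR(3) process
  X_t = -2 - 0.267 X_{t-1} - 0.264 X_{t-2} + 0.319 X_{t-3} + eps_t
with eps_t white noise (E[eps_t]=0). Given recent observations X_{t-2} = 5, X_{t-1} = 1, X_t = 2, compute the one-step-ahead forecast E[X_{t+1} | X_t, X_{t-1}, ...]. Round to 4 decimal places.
E[X_{t+1} \mid \mathcal F_t] = -1.2030

For an AR(p) model X_t = c + sum_i phi_i X_{t-i} + eps_t, the
one-step-ahead conditional mean is
  E[X_{t+1} | X_t, ...] = c + sum_i phi_i X_{t+1-i}.
Substitute known values:
  E[X_{t+1} | ...] = -2 + (-0.267) * (2) + (-0.264) * (1) + (0.319) * (5)
                   = -1.2030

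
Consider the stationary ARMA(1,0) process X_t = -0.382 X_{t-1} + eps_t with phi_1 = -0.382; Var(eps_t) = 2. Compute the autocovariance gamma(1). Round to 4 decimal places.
\gamma(1) = -0.8945

Multiply the model equation by X_{t-k} and take expectations. With theta_0 = psi_0 = 1 and psi_j the MA(infinity) weights, this gives
  gamma(k) - sum_i phi_i gamma(k-i) = c_k,
  c_k = sigma^2 * sum_{j=k..q} theta_j psi_{j-k}   (c_k = 0 for k > q),
using gamma(-m) = gamma(m).
Pure AR (q = 0): c_0 = sigma^2 = 2, c_k = 0 for k >= 1.
Equations for k = 0 and k = 1 (AR order 1):
  gamma(0) = phi_1 gamma(1) + c_0
  gamma(1) = phi_1 gamma(0) + c_1
Substituting the second into the first: gamma(0) (1 - phi_1^2) = c_0 + phi_1 c_1, so
  gamma(0) = c_0 / (1 - phi_1^2) = 2 / (1 - (-0.382)^2) = 2 / 0.854076 = 2.341712.
  gamma(1) = phi_1 gamma(0) = (-0.382)(2.341712) = -0.894534.
Therefore gamma(1) = -0.8945 (to 4 decimal places).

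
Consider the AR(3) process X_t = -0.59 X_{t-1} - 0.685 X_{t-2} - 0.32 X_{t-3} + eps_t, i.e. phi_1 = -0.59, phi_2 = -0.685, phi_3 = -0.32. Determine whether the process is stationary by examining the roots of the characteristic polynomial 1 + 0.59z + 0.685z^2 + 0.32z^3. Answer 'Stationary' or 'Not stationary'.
\text{Stationary}

The AR(p) characteristic polynomial is P(z) = 1 + 0.59z + 0.685z^2 + 0.32z^3.
Stationarity requires all roots to lie outside the unit circle, i.e. |z| > 1 for every root.
Degree 3: look for a simple real root z0 first, then factor out (1 - z/z0) and solve the remaining quadratic.
Testing z0 = -2: P(-2) = 1 + (0.59)(-2) + (0.685)(-2)^2 + (0.32)(-2)^3
  = 1 + (-1.18) + (2.74) + (-2.56) = 0.  So z_0 = -2 is a root, |z_0| = 2.
Divide out the factor (1 + 0.5 z) = (1 - z/z0) (since 1/z0 = -0.5):
  P(z) = (1 + 0.5 z)(1 + (0.09) z + (0.64) z^2)
  [check: z-coef 0.09 - (-0.5) = 0.59; z^2-coef 0.64 - (-0.5)(0.09) = 0.685; z^3-coef -(-0.5)(0.64) = 0.32.]
Remaining roots from the quadratic factor 1 + (0.09) z + (0.64) z^2:
  Set 1 + (0.09) z + (0.64) z^2 = 0, i.e. a z^2 + b z + c = 0 with a = 0.64, b = 0.09, c = 1.
  Discriminant D = b^2 - 4ac = (0.09)^2 - 4*(0.64)*1 = 0.0081 - (2.56) = -2.5519.
  D < 0, so the roots are the complex-conjugate pair z = (-b +/- i sqrt(-D)) / (2a) = -0.0703 +/- 1.248i.
  For a conjugate pair |z|^2 = z * conj(z) = (product of roots) = c/a = 1/(0.64) = 1.5625, so |z| = sqrt(1.5625) = 1.25 for both roots.
Moduli of all roots: 2.0000, 1.2500, 1.2500.
All moduli strictly greater than 1? Yes.
Verdict: Stationary.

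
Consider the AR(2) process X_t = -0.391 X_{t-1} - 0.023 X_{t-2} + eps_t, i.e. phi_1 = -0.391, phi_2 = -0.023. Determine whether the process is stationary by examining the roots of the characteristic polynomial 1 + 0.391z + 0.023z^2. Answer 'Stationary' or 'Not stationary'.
\text{Stationary}

The AR(p) characteristic polynomial is P(z) = 1 + 0.391z + 0.023z^2.
Stationarity requires all roots to lie outside the unit circle, i.e. |z| > 1 for every root.
Set 1 + (0.391) z + (0.023) z^2 = 0, i.e. a z^2 + b z + c = 0 with a = 0.023, b = 0.391, c = 1.
Discriminant D = b^2 - 4ac = (0.391)^2 - 4*(0.023)*1 = 0.152881 - (0.092) = 0.060881.
D >= 0, so the roots are real: z = (-b +/- sqrt(D)) / (2a) = (-0.391 +/- 0.246741) / (0.046).
  z_1 = (-0.391 + 0.246741) / (0.046) = -3.1361,   |z_1| = 3.1361.
  z_2 = (-0.391 - 0.246741) / (0.046) = -13.8639,   |z_2| = 13.8639.
Moduli of all roots: 3.1361, 13.8639.
All moduli strictly greater than 1? Yes.
Verdict: Stationary.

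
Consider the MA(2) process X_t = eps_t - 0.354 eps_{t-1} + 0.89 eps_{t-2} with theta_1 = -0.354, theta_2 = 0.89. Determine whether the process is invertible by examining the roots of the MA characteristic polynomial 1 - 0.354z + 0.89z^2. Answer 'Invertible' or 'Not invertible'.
\text{Invertible}

The MA(q) characteristic polynomial is P(z) = 1 - 0.354z + 0.89z^2.
Invertibility requires all roots to lie outside the unit circle, i.e. |z| > 1 for every root.
Set 1 + (-0.354) z + (0.89) z^2 = 0, i.e. a z^2 + b z + c = 0 with a = 0.89, b = -0.354, c = 1.
Discriminant D = b^2 - 4ac = (-0.354)^2 - 4*(0.89)*1 = 0.125316 - (3.56) = -3.434684.
D < 0, so the roots are the complex-conjugate pair z = (-b +/- i sqrt(-D)) / (2a) = 0.1989 +/- 1.0412i.
For a conjugate pair |z|^2 = z * conj(z) = (product of roots) = c/a = 1/(0.89) = 1.123596, so |z| = sqrt(1.123596) = 1.06 for both roots.
Moduli of all roots: 1.0600, 1.0600.
All moduli strictly greater than 1? Yes.
Verdict: Invertible.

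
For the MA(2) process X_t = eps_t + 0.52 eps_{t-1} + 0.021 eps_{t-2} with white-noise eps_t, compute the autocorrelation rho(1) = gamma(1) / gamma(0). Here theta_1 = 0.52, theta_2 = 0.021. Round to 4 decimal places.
\rho(1) = 0.4178

For an MA(q) process with theta_0 = 1, the autocovariance is
  gamma(k) = sigma^2 * sum_{i=0..q-k} theta_i * theta_{i+k},
and rho(k) = gamma(k) / gamma(0). Sigma^2 cancels.
  numerator   = (1)*(0.52) + (0.52)*(0.021) = 0.53092.
  denominator = (1)^2 + (0.52)^2 + (0.021)^2 = 1.270841.
  rho(1) = 0.53092 / 1.270841 = 0.4178.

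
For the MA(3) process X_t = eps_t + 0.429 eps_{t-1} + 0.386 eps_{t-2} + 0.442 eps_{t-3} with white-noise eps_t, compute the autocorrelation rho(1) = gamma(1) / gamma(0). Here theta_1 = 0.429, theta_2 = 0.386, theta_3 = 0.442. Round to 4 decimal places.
\rho(1) = 0.5007

For an MA(q) process with theta_0 = 1, the autocovariance is
  gamma(k) = sigma^2 * sum_{i=0..q-k} theta_i * theta_{i+k},
and rho(k) = gamma(k) / gamma(0). Sigma^2 cancels.
  numerator   = (1)*(0.429) + (0.429)*(0.386) + (0.386)*(0.442) = 0.765206.
  denominator = (1)^2 + (0.429)^2 + (0.386)^2 + (0.442)^2 = 1.528401.
  rho(1) = 0.765206 / 1.528401 = 0.5007.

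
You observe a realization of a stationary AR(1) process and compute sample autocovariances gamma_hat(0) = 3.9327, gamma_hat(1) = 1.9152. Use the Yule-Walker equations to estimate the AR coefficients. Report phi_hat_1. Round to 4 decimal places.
\hat\phi_{1} = 0.4870

The Yule-Walker equations for an AR(p) process read, in matrix form,
  Gamma_p phi = r_p,   with   (Gamma_p)_{ij} = gamma(|i - j|),
                       (r_p)_i = gamma(i),   i,j = 1..p.
Substitute the sample gammas (Toeplitz matrix and right-hand side of size 1):
  Gamma_p = [[3.9327]]
  r_p     = [1.9152]
With p = 1 this is the single equation gamma(0) phi_1 = gamma(1):
  phi_hat_1 = gamma(1) / gamma(0) = 1.9152 / 3.9327 = 0.4870.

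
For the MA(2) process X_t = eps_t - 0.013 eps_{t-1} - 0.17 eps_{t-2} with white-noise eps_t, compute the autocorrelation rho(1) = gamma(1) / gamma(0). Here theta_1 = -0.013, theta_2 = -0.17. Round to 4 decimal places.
\rho(1) = -0.0105

For an MA(q) process with theta_0 = 1, the autocovariance is
  gamma(k) = sigma^2 * sum_{i=0..q-k} theta_i * theta_{i+k},
and rho(k) = gamma(k) / gamma(0). Sigma^2 cancels.
  numerator   = (1)*(-0.013) + (-0.013)*(-0.17) = -0.01079.
  denominator = (1)^2 + (-0.013)^2 + (-0.17)^2 = 1.029069.
  rho(1) = -0.01079 / 1.029069 = -0.0105.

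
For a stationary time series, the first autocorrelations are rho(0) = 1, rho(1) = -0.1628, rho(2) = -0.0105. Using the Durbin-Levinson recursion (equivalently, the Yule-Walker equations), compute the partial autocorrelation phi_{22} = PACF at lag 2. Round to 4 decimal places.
\phi_{22} = -0.0380

The PACF at lag k is phi_{kk}, the last component of the solution
to the Yule-Walker system G_k phi = r_k where
  (G_k)_{ij} = rho(|i - j|), (r_k)_i = rho(i), i,j = 1..k.
Equivalently, Durbin-Levinson gives phi_{kk} iteratively:
  phi_{11} = rho(1)
  phi_{kk} = [rho(k) - sum_{j=1..k-1} phi_{k-1,j} rho(k-j)]
            / [1 - sum_{j=1..k-1} phi_{k-1,j} rho(j)],
  phi_{k,j} = phi_{k-1,j} - phi_{kk} phi_{k-1,k-j},  j = 1..k-1.
Step k = 1:
  phi_11 = rho(1) = -0.1628.
Step k = 2:
  phi_22 = [rho(2) - phi_11 rho(1)] / [1 - phi_11 rho(1)] = [-0.0105 - (-0.1628)(-0.1628)] / [1 - (-0.1628)(-0.1628)]
         = -0.03700384 / 0.97349616 = -0.038.
Therefore phi_{22} = -0.0380.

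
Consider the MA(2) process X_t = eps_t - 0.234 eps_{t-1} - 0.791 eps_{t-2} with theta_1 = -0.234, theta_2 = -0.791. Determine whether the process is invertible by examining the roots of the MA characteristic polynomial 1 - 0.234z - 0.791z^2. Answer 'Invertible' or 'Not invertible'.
\text{Not invertible}

The MA(q) characteristic polynomial is P(z) = 1 - 0.234z - 0.791z^2.
Invertibility requires all roots to lie outside the unit circle, i.e. |z| > 1 for every root.
Set 1 + (-0.234) z + (-0.791) z^2 = 0, i.e. a z^2 + b z + c = 0 with a = -0.791, b = -0.234, c = 1.
Discriminant D = b^2 - 4ac = (-0.234)^2 - 4*(-0.791)*1 = 0.054756 - (-3.164) = 3.218756.
D >= 0, so the roots are real: z = (-b +/- sqrt(D)) / (2a) = (0.234 +/- 1.794089) / (-1.582).
  z_1 = (0.234 + 1.794089) / (-1.582) = -1.282,   |z_1| = 1.282.
  z_2 = (0.234 - 1.794089) / (-1.582) = 0.9861,   |z_2| = 0.9861.
Moduli of all roots: 1.2820, 0.9861.
All moduli strictly greater than 1? No.
Verdict: Not invertible.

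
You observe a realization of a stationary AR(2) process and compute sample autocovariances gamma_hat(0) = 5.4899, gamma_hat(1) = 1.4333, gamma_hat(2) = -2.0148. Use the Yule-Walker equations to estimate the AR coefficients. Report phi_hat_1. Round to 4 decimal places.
\hat\phi_{1} = 0.3830

The Yule-Walker equations for an AR(p) process read, in matrix form,
  Gamma_p phi = r_p,   with   (Gamma_p)_{ij} = gamma(|i - j|),
                       (r_p)_i = gamma(i),   i,j = 1..p.
Substitute the sample gammas (Toeplitz matrix and right-hand side of size 2):
  Gamma_p = [[5.4899, 1.4333], [1.4333, 5.4899]]
  r_p     = [1.4333, -2.0148]
Written out:
  5.4899 phi_1 + 1.4333 phi_2 = 1.4333
  1.4333 phi_1 + 5.4899 phi_2 = -2.0148
Solve by Cramer's rule:
  det = gamma(0)^2 - gamma(1)^2 = (5.4899)^2 - (1.4333)^2 = 30.13900201 - 2.05434889 = 28.08465312
  phi_hat_1 = [gamma(1) gamma(0) - gamma(1) gamma(2)] / det = [(1.4333)(5.4899) - (1.4333)(-2.0148)] / 28.08465312 = 10.75648651 / 28.08465312 = 0.383
  phi_hat_2 = [gamma(0) gamma(2) - gamma(1)^2] / det = [(5.4899)(-2.0148) - (1.4333)^2] / 28.08465312 = -13.11539941 / 28.08465312 = -0.467
So phi_hat = [0.3830, -0.4670].
Therefore phi_hat_1 = 0.3830.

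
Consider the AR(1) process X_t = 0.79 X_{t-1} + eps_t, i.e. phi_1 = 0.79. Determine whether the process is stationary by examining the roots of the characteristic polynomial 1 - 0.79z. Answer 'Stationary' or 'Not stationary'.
\text{Stationary}

The AR(p) characteristic polynomial is P(z) = 1 - 0.79z.
Stationarity requires all roots to lie outside the unit circle, i.e. |z| > 1 for every root.
This is linear in z: 1 + (-0.79) z = 0  =>  z = -1/(-0.79) = 1.265823,  |z| = 1.265823.
Moduli of all roots: 1.2658.
All moduli strictly greater than 1? Yes.
Verdict: Stationary.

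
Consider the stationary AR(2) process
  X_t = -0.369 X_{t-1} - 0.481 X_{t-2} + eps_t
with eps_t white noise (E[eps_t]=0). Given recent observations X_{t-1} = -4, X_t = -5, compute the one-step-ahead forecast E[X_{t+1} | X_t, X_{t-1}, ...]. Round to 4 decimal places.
E[X_{t+1} \mid \mathcal F_t] = 3.7690

For an AR(p) model X_t = c + sum_i phi_i X_{t-i} + eps_t, the
one-step-ahead conditional mean is
  E[X_{t+1} | X_t, ...] = c + sum_i phi_i X_{t+1-i}.
Substitute known values:
  E[X_{t+1} | ...] = (-0.369) * (-5) + (-0.481) * (-4)
                   = 3.7690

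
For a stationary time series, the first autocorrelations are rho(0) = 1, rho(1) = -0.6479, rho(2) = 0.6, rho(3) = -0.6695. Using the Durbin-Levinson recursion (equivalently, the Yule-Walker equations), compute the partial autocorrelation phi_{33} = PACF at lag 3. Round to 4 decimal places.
\phi_{33} = -0.3820

The PACF at lag k is phi_{kk}, the last component of the solution
to the Yule-Walker system G_k phi = r_k where
  (G_k)_{ij} = rho(|i - j|), (r_k)_i = rho(i), i,j = 1..k.
Equivalently, Durbin-Levinson gives phi_{kk} iteratively:
  phi_{11} = rho(1)
  phi_{kk} = [rho(k) - sum_{j=1..k-1} phi_{k-1,j} rho(k-j)]
            / [1 - sum_{j=1..k-1} phi_{k-1,j} rho(j)],
  phi_{k,j} = phi_{k-1,j} - phi_{kk} phi_{k-1,k-j},  j = 1..k-1.
Step k = 1:
  phi_11 = rho(1) = -0.6479.
Step k = 2:
  phi_22 = [rho(2) - phi_11 rho(1)] / [1 - phi_11 rho(1)] = [0.6 - (-0.6479)(-0.6479)] / [1 - (-0.6479)(-0.6479)]
         = 0.18022559 / 0.58022559 = 0.310613.
  Update: phi_21 = phi_11 - phi_22 phi_11 = -0.6479 - (0.310613)(-0.6479) = -0.446654.
Step k = 3:
  phi_33 = [rho(3) - phi_21 rho(2) - phi_22 rho(1)] / [1 - phi_21 rho(1) - phi_22 rho(2)]
    numerator   = -0.6695 - (-0.446654)(0.6) - (0.310613)(-0.6479) = -0.20026154
    denominator = 1 - (-0.446654)(-0.6479) - (0.310613)(0.6) = 0.52424519
  phi_33 = -0.20026154 / 0.52424519 = -0.382.
Therefore phi_{33} = -0.3820.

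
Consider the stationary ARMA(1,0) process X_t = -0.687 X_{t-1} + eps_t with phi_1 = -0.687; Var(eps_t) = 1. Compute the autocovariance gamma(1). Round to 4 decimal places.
\gamma(1) = -1.3011

Multiply the model equation by X_{t-k} and take expectations. With theta_0 = psi_0 = 1 and psi_j the MA(infinity) weights, this gives
  gamma(k) - sum_i phi_i gamma(k-i) = c_k,
  c_k = sigma^2 * sum_{j=k..q} theta_j psi_{j-k}   (c_k = 0 for k > q),
using gamma(-m) = gamma(m).
Pure AR (q = 0): c_0 = sigma^2 = 1, c_k = 0 for k >= 1.
Equations for k = 0 and k = 1 (AR order 1):
  gamma(0) = phi_1 gamma(1) + c_0
  gamma(1) = phi_1 gamma(0) + c_1
Substituting the second into the first: gamma(0) (1 - phi_1^2) = c_0 + phi_1 c_1, so
  gamma(0) = c_0 / (1 - phi_1^2) = 1 / (1 - (-0.687)^2) = 1 / 0.528031 = 1.893828.
  gamma(1) = phi_1 gamma(0) = (-0.687)(1.893828) = -1.30106.
Therefore gamma(1) = -1.3011 (to 4 decimal places).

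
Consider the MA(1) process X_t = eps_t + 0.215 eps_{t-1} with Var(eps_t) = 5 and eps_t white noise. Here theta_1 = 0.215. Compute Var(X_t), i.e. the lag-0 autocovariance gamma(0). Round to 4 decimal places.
\gamma(0) = 5.2311

For an MA(q) process X_t = eps_t + sum_i theta_i eps_{t-i} with
Var(eps_t) = sigma^2, the variance is
  gamma(0) = sigma^2 * (1 + sum_i theta_i^2).
  sum_i theta_i^2 = (0.215)^2 = 0.046225.
  gamma(0) = 5 * (1 + 0.046225) = 5 * 1.046225 = 5.231125, which rounds to 5.2311.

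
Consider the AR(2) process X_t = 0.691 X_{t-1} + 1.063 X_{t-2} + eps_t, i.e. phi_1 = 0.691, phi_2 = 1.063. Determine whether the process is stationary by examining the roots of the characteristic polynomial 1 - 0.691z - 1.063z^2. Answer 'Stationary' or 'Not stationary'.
\text{Not stationary}

The AR(p) characteristic polynomial is P(z) = 1 - 0.691z - 1.063z^2.
Stationarity requires all roots to lie outside the unit circle, i.e. |z| > 1 for every root.
Set 1 + (-0.691) z + (-1.063) z^2 = 0, i.e. a z^2 + b z + c = 0 with a = -1.063, b = -0.691, c = 1.
Discriminant D = b^2 - 4ac = (-0.691)^2 - 4*(-1.063)*1 = 0.477481 - (-4.252) = 4.729481.
D >= 0, so the roots are real: z = (-b +/- sqrt(D)) / (2a) = (0.691 +/- 2.174737) / (-2.126).
  z_1 = (0.691 + 2.174737) / (-2.126) = -1.3479,   |z_1| = 1.3479.
  z_2 = (0.691 - 2.174737) / (-2.126) = 0.6979,   |z_2| = 0.6979.
Moduli of all roots: 1.3479, 0.6979.
All moduli strictly greater than 1? No.
Verdict: Not stationary.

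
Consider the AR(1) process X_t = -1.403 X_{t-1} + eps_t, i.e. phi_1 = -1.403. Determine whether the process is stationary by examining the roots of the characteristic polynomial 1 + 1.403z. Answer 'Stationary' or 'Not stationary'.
\text{Not stationary}

The AR(p) characteristic polynomial is P(z) = 1 + 1.403z.
Stationarity requires all roots to lie outside the unit circle, i.e. |z| > 1 for every root.
This is linear in z: 1 + (1.403) z = 0  =>  z = -1/(1.403) = -0.712758,  |z| = 0.712758.
Moduli of all roots: 0.7128.
All moduli strictly greater than 1? No.
Verdict: Not stationary.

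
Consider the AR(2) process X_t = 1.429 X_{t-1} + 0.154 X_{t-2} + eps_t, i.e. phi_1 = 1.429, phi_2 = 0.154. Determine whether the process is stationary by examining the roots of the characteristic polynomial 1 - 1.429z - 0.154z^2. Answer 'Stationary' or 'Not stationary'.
\text{Not stationary}

The AR(p) characteristic polynomial is P(z) = 1 - 1.429z - 0.154z^2.
Stationarity requires all roots to lie outside the unit circle, i.e. |z| > 1 for every root.
Set 1 + (-1.429) z + (-0.154) z^2 = 0, i.e. a z^2 + b z + c = 0 with a = -0.154, b = -1.429, c = 1.
Discriminant D = b^2 - 4ac = (-1.429)^2 - 4*(-0.154)*1 = 2.042041 - (-0.616) = 2.658041.
D >= 0, so the roots are real: z = (-b +/- sqrt(D)) / (2a) = (1.429 +/- 1.63035) / (-0.308).
  z_1 = (1.429 + 1.63035) / (-0.308) = -9.933,   |z_1| = 9.933.
  z_2 = (1.429 - 1.63035) / (-0.308) = 0.6537,   |z_2| = 0.6537.
Moduli of all roots: 9.9330, 0.6537.
All moduli strictly greater than 1? No.
Verdict: Not stationary.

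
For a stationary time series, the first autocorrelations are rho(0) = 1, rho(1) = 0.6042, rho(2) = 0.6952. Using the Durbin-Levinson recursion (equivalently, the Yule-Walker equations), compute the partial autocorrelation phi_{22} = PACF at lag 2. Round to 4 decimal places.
\phi_{22} = 0.5200

The PACF at lag k is phi_{kk}, the last component of the solution
to the Yule-Walker system G_k phi = r_k where
  (G_k)_{ij} = rho(|i - j|), (r_k)_i = rho(i), i,j = 1..k.
Equivalently, Durbin-Levinson gives phi_{kk} iteratively:
  phi_{11} = rho(1)
  phi_{kk} = [rho(k) - sum_{j=1..k-1} phi_{k-1,j} rho(k-j)]
            / [1 - sum_{j=1..k-1} phi_{k-1,j} rho(j)],
  phi_{k,j} = phi_{k-1,j} - phi_{kk} phi_{k-1,k-j},  j = 1..k-1.
Step k = 1:
  phi_11 = rho(1) = 0.6042.
Step k = 2:
  phi_22 = [rho(2) - phi_11 rho(1)] / [1 - phi_11 rho(1)] = [0.6952 - (0.6042)(0.6042)] / [1 - (0.6042)(0.6042)]
         = 0.33014236 / 0.63494236 = 0.52.
Therefore phi_{22} = 0.5200.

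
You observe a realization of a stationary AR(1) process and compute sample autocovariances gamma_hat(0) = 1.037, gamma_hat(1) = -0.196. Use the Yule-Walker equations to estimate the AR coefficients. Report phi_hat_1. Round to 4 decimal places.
\hat\phi_{1} = -0.1890

The Yule-Walker equations for an AR(p) process read, in matrix form,
  Gamma_p phi = r_p,   with   (Gamma_p)_{ij} = gamma(|i - j|),
                       (r_p)_i = gamma(i),   i,j = 1..p.
Substitute the sample gammas (Toeplitz matrix and right-hand side of size 1):
  Gamma_p = [[1.037]]
  r_p     = [-0.196]
With p = 1 this is the single equation gamma(0) phi_1 = gamma(1):
  phi_hat_1 = gamma(1) / gamma(0) = -0.196 / 1.037 = -0.1890.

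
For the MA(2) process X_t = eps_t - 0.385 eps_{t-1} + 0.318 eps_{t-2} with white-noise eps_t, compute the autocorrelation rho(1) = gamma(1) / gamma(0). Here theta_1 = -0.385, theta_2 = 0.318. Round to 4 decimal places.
\rho(1) = -0.4062

For an MA(q) process with theta_0 = 1, the autocovariance is
  gamma(k) = sigma^2 * sum_{i=0..q-k} theta_i * theta_{i+k},
and rho(k) = gamma(k) / gamma(0). Sigma^2 cancels.
  numerator   = (1)*(-0.385) + (-0.385)*(0.318) = -0.50743.
  denominator = (1)^2 + (-0.385)^2 + (0.318)^2 = 1.249349.
  rho(1) = -0.50743 / 1.249349 = -0.4062.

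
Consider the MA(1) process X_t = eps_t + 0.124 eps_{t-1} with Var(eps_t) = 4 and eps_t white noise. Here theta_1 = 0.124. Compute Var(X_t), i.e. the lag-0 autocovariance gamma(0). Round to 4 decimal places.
\gamma(0) = 4.0615

For an MA(q) process X_t = eps_t + sum_i theta_i eps_{t-i} with
Var(eps_t) = sigma^2, the variance is
  gamma(0) = sigma^2 * (1 + sum_i theta_i^2).
  sum_i theta_i^2 = (0.124)^2 = 0.015376.
  gamma(0) = 4 * (1 + 0.015376) = 4 * 1.015376 = 4.061504, which rounds to 4.0615.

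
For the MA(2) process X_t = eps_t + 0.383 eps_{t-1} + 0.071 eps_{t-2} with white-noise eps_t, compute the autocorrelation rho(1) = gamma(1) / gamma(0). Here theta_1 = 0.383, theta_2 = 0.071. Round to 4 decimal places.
\rho(1) = 0.3562

For an MA(q) process with theta_0 = 1, the autocovariance is
  gamma(k) = sigma^2 * sum_{i=0..q-k} theta_i * theta_{i+k},
and rho(k) = gamma(k) / gamma(0). Sigma^2 cancels.
  numerator   = (1)*(0.383) + (0.383)*(0.071) = 0.410193.
  denominator = (1)^2 + (0.383)^2 + (0.071)^2 = 1.15173.
  rho(1) = 0.410193 / 1.15173 = 0.3562.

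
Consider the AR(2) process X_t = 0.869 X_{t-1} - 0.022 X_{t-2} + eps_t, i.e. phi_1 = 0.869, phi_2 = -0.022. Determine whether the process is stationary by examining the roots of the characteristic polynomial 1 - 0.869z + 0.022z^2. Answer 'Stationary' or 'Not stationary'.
\text{Stationary}

The AR(p) characteristic polynomial is P(z) = 1 - 0.869z + 0.022z^2.
Stationarity requires all roots to lie outside the unit circle, i.e. |z| > 1 for every root.
Set 1 + (-0.869) z + (0.022) z^2 = 0, i.e. a z^2 + b z + c = 0 with a = 0.022, b = -0.869, c = 1.
Discriminant D = b^2 - 4ac = (-0.869)^2 - 4*(0.022)*1 = 0.755161 - (0.088) = 0.667161.
D >= 0, so the roots are real: z = (-b +/- sqrt(D)) / (2a) = (0.869 +/- 0.816799) / (0.044).
  z_1 = (0.869 + 0.816799) / (0.044) = 38.3136,   |z_1| = 38.3136.
  z_2 = (0.869 - 0.816799) / (0.044) = 1.1864,   |z_2| = 1.1864.
Moduli of all roots: 38.3136, 1.1864.
All moduli strictly greater than 1? Yes.
Verdict: Stationary.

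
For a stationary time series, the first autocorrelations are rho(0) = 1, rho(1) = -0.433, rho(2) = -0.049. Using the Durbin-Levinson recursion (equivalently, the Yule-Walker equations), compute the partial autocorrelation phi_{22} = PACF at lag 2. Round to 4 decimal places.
\phi_{22} = -0.2911

The PACF at lag k is phi_{kk}, the last component of the solution
to the Yule-Walker system G_k phi = r_k where
  (G_k)_{ij} = rho(|i - j|), (r_k)_i = rho(i), i,j = 1..k.
Equivalently, Durbin-Levinson gives phi_{kk} iteratively:
  phi_{11} = rho(1)
  phi_{kk} = [rho(k) - sum_{j=1..k-1} phi_{k-1,j} rho(k-j)]
            / [1 - sum_{j=1..k-1} phi_{k-1,j} rho(j)],
  phi_{k,j} = phi_{k-1,j} - phi_{kk} phi_{k-1,k-j},  j = 1..k-1.
Step k = 1:
  phi_11 = rho(1) = -0.433.
Step k = 2:
  phi_22 = [rho(2) - phi_11 rho(1)] / [1 - phi_11 rho(1)] = [-0.049 - (-0.433)(-0.433)] / [1 - (-0.433)(-0.433)]
         = -0.236489 / 0.812511 = -0.2911.
Therefore phi_{22} = -0.2911.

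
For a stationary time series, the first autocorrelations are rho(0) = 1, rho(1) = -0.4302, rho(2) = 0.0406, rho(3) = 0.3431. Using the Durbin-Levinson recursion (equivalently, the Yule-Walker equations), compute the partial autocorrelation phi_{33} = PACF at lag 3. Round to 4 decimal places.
\phi_{33} = 0.3641

The PACF at lag k is phi_{kk}, the last component of the solution
to the Yule-Walker system G_k phi = r_k where
  (G_k)_{ij} = rho(|i - j|), (r_k)_i = rho(i), i,j = 1..k.
Equivalently, Durbin-Levinson gives phi_{kk} iteratively:
  phi_{11} = rho(1)
  phi_{kk} = [rho(k) - sum_{j=1..k-1} phi_{k-1,j} rho(k-j)]
            / [1 - sum_{j=1..k-1} phi_{k-1,j} rho(j)],
  phi_{k,j} = phi_{k-1,j} - phi_{kk} phi_{k-1,k-j},  j = 1..k-1.
Step k = 1:
  phi_11 = rho(1) = -0.4302.
Step k = 2:
  phi_22 = [rho(2) - phi_11 rho(1)] / [1 - phi_11 rho(1)] = [0.0406 - (-0.4302)(-0.4302)] / [1 - (-0.4302)(-0.4302)]
         = -0.14447204 / 0.81492796 = -0.177282.
  Update: phi_21 = phi_11 - phi_22 phi_11 = -0.4302 - (-0.177282)(-0.4302) = -0.506467.
Step k = 3:
  phi_33 = [rho(3) - phi_21 rho(2) - phi_22 rho(1)] / [1 - phi_21 rho(1) - phi_22 rho(2)]
    numerator   = 0.3431 - (-0.506467)(0.0406) - (-0.177282)(-0.4302) = 0.28739584
    denominator = 1 - (-0.506467)(-0.4302) - (-0.177282)(0.0406) = 0.78931567
  phi_33 = 0.28739584 / 0.78931567 = 0.3641.
Therefore phi_{33} = 0.3641.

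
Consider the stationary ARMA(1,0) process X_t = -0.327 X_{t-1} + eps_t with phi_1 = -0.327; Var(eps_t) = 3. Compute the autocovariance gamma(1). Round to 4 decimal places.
\gamma(1) = -1.0985

Multiply the model equation by X_{t-k} and take expectations. With theta_0 = psi_0 = 1 and psi_j the MA(infinity) weights, this gives
  gamma(k) - sum_i phi_i gamma(k-i) = c_k,
  c_k = sigma^2 * sum_{j=k..q} theta_j psi_{j-k}   (c_k = 0 for k > q),
using gamma(-m) = gamma(m).
Pure AR (q = 0): c_0 = sigma^2 = 3, c_k = 0 for k >= 1.
Equations for k = 0 and k = 1 (AR order 1):
  gamma(0) = phi_1 gamma(1) + c_0
  gamma(1) = phi_1 gamma(0) + c_1
Substituting the second into the first: gamma(0) (1 - phi_1^2) = c_0 + phi_1 c_1, so
  gamma(0) = c_0 / (1 - phi_1^2) = 3 / (1 - (-0.327)^2) = 3 / 0.893071 = 3.359195.
  gamma(1) = phi_1 gamma(0) = (-0.327)(3.359195) = -1.098457.
Therefore gamma(1) = -1.0985 (to 4 decimal places).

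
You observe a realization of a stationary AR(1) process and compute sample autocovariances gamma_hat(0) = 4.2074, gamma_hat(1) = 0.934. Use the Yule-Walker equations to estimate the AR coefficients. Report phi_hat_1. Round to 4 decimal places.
\hat\phi_{1} = 0.2220

The Yule-Walker equations for an AR(p) process read, in matrix form,
  Gamma_p phi = r_p,   with   (Gamma_p)_{ij} = gamma(|i - j|),
                       (r_p)_i = gamma(i),   i,j = 1..p.
Substitute the sample gammas (Toeplitz matrix and right-hand side of size 1):
  Gamma_p = [[4.2074]]
  r_p     = [0.934]
With p = 1 this is the single equation gamma(0) phi_1 = gamma(1):
  phi_hat_1 = gamma(1) / gamma(0) = 0.934 / 4.2074 = 0.2220.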